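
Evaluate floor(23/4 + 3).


23/4 = 5.75
5.75 + 3 = 8.75
floor(8.75) = 8

8


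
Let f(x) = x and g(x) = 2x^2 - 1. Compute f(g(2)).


7


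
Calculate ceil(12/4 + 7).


12/4 = 3
3 + 7 = 10
ceil(10) = 10

10


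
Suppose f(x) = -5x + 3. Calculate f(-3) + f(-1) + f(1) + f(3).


12


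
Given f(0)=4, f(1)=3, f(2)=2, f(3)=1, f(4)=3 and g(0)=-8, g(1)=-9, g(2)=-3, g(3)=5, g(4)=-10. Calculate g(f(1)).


5


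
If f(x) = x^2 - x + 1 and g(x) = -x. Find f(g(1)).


g(1) = -1
f(-1) = 1*(-1)^2 - 1*(-1) + 1 = 3

3


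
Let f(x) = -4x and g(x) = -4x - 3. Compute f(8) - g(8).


f(8) = -32
g(8) = -35
Difference = 3

3


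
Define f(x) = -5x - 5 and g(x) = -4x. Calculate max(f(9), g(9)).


f(9) = -50
g(9) = -36
max = -36

-36


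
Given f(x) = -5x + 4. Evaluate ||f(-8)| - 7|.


f(-8) = 44
|44| = 44
|44 - 7| = 37

37


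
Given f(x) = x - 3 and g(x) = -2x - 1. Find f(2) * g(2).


f(2) = -1
g(2) = -5
Product = 5

5


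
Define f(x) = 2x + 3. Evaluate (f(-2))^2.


f(-2) = -1
(-1)^2 = 1

1


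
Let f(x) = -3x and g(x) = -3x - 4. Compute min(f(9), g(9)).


f(9) = -27
g(9) = -31
min = -31

-31


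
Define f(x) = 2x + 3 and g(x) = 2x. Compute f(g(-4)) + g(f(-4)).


f(g(-4)) = -13
g(f(-4)) = -10
Sum = -23

-23


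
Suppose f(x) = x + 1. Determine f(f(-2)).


f(-2) = -1
f(-1) = 0

0


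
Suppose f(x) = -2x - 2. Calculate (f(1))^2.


f(1) = -4
(-4)^2 = 16

16


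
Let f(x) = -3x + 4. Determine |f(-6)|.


f(-6) = 22
|22| = 22

22


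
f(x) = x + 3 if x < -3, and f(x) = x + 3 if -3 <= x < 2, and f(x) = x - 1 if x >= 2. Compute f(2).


2 satisfies x >= 2
f(2) = 1

1


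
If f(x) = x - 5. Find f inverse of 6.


Solve x - 5 = 6
x = (6 + 5) / 1 = 11

11


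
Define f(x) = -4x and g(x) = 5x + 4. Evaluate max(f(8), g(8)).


f(8) = -32
g(8) = 44
max = 44

44


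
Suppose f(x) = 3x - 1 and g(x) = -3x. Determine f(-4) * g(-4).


f(-4) = -13
g(-4) = 12
Product = -156

-156


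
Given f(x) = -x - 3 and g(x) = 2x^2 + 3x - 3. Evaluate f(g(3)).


-27


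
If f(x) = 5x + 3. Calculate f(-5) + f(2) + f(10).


f(-5) = -22
f(2) = 13
f(10) = 53
Sum = 44

44


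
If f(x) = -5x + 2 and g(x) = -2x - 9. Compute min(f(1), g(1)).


-11


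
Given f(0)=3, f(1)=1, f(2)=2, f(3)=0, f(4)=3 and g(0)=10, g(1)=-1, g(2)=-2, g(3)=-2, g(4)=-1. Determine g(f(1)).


f(1) = 1
g(1) = -1

-1


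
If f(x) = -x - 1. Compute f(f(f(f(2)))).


f(2) = -3
f(-3) = 2
f(2) = -3
f(-3) = 2

2


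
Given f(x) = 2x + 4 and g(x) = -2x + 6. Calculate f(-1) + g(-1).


f(-1) = 2
g(-1) = 8
Sum = 10

10


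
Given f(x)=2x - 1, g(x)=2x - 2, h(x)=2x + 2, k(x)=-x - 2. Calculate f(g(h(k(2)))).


k(2) = -4
h(-4) = -6
g(-6) = -14
f(-14) = -29

-29


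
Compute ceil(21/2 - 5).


21/2 = 10.5
10.5 - 5 = 5.5
ceil(5.5) = 6

6


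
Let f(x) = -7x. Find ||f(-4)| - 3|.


f(-4) = 28
|28| = 28
|28 - 3| = 25

25


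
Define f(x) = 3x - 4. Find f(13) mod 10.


5


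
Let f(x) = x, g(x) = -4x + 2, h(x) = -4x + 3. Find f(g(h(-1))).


h(-1) = 7
g(7) = -26
f(-26) = -26

-26


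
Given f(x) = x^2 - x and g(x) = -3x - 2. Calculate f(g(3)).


132


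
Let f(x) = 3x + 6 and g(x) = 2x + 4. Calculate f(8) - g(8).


f(8) = 30
g(8) = 20
Difference = 10

10


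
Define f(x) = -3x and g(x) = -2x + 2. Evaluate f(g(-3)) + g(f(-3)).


f(g(-3)) = -24
g(f(-3)) = -16
Sum = -40

-40


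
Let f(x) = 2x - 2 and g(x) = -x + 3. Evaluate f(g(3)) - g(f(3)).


f(g(3)) = -2
g(f(3)) = -1
Difference = -1

-1


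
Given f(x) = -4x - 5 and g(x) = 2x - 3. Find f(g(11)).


-81


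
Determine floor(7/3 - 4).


-2


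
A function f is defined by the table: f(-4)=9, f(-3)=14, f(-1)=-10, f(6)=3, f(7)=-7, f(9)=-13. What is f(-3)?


Reading from the table at x = -3

14


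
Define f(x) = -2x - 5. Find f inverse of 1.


-3


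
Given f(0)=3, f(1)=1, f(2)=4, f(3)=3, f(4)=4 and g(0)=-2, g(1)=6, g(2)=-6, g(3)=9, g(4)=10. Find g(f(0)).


f(0) = 3
g(3) = 9

9


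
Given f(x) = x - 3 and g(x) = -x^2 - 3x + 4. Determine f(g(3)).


g(3) = -14
f(-14) = -17

-17


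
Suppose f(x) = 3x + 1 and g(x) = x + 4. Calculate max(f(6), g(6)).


f(6) = 19
g(6) = 10
max = 19

19


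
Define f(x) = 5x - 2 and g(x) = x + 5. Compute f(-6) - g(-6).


f(-6) = -32
g(-6) = -1
Difference = -31

-31


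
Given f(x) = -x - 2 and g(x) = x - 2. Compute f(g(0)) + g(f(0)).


f(g(0)) = 0
g(f(0)) = -4
Sum = -4

-4


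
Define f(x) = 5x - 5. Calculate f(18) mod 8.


f(18) = 85
85 mod 8 = 5

5


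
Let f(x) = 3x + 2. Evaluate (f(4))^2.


f(4) = 14
(14)^2 = 196

196


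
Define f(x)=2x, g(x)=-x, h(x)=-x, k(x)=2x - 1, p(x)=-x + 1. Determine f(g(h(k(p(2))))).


p(2) = -1
k(-1) = -3
h(-3) = 3
g(3) = -3
f(-3) = -6

-6


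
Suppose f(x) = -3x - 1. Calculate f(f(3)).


f(3) = -10
f(-10) = 29

29


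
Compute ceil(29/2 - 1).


29/2 = 14.5
14.5 - 1 = 13.5
ceil(13.5) = 14

14


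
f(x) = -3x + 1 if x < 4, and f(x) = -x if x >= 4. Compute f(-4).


13


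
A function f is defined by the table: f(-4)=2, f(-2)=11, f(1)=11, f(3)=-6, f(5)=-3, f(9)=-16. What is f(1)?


Reading from the table at x = 1

11


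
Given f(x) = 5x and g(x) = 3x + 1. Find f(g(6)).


g(6) = 19
f(19) = 95

95


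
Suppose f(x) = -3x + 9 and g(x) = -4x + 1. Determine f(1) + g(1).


f(1) = 6
g(1) = -3
Sum = 3

3


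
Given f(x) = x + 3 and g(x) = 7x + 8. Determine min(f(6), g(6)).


f(6) = 9
g(6) = 50
min = 9

9


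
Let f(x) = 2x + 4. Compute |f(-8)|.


f(-8) = -12
|-12| = 12

12


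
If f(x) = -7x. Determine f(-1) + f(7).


f(-1) = 7
f(7) = -49
Sum = -42

-42


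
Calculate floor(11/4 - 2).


11/4 = 2.75
2.75 - 2 = 0.75
floor(0.75) = 0

0


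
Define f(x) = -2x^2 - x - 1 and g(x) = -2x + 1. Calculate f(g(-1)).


g(-1) = 3
f(3) = (-2)*(3)^2 - 1*(3) - 1 = -22

-22


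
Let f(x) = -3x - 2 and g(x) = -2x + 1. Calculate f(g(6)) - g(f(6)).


f(g(6)) = 31
g(f(6)) = 41
Difference = -10

-10


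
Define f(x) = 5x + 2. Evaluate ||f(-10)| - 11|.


f(-10) = -48
|-48| = 48
|48 - 11| = 37

37


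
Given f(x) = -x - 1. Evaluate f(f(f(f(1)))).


f(1) = -2
f(-2) = 1
f(1) = -2
f(-2) = 1

1


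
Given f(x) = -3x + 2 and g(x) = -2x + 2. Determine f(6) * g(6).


f(6) = -16
g(6) = -10
Product = 160

160


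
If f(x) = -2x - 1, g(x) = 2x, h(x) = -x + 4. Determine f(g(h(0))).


h(0) = 4
g(4) = 8
f(8) = -17

-17


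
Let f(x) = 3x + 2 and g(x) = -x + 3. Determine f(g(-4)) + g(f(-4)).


f(g(-4)) = 23
g(f(-4)) = 13
Sum = 36

36


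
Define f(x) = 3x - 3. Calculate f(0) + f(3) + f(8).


f(0) = -3
f(3) = 6
f(8) = 21
Sum = 24

24


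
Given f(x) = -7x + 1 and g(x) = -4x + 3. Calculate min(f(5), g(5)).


f(5) = -34
g(5) = -17
min = -34

-34


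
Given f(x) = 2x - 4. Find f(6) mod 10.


f(6) = 8
8 mod 10 = 8

8


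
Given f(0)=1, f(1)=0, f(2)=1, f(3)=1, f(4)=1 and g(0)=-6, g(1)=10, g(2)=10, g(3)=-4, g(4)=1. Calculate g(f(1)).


f(1) = 0
g(0) = -6

-6


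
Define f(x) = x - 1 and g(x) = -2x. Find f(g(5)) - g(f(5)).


f(g(5)) = -11
g(f(5)) = -8
Difference = -3

-3


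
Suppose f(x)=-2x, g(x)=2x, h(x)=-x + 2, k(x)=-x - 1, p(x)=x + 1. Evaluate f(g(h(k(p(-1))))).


p(-1) = 0
k(0) = -1
h(-1) = 3
g(3) = 6
f(6) = -12

-12


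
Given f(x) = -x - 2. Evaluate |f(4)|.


f(4) = -6
|-6| = 6

6


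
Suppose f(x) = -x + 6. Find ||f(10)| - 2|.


f(10) = -4
|-4| = 4
|4 - 2| = 2

2


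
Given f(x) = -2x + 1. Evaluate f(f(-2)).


f(-2) = 5
f(5) = -9

-9


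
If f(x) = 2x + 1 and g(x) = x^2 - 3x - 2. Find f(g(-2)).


g(-2) = 8
f(8) = 17

17


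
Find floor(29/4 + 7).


29/4 = 7.25
7.25 + 7 = 14.25
floor(14.25) = 14

14


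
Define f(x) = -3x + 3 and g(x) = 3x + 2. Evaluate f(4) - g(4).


f(4) = -9
g(4) = 14
Difference = -23

-23


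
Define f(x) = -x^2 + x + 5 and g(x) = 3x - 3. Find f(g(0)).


g(0) = -3
f(-3) = (-1)*(-3)^2 + 1*(-3) + 5 = -7

-7


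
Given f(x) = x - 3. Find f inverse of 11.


Solve x - 3 = 11
x = (11 + 3) / 1 = 14

14


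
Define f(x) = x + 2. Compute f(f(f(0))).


f(0) = 2
f(2) = 4
f(4) = 6

6


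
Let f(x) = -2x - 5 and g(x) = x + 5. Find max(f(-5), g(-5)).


f(-5) = 5
g(-5) = 0
max = 5

5


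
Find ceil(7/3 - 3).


0


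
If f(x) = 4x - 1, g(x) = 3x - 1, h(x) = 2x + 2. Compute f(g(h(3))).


91


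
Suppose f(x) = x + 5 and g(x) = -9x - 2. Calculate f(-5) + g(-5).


f(-5) = 0
g(-5) = 43
Sum = 43

43


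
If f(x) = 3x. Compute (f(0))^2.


0


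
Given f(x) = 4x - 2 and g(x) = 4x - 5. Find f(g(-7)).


g(-7) = -33
f(-33) = -134

-134


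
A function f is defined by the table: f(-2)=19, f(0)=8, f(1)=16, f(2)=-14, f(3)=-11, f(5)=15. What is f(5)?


Reading from the table at x = 5

15


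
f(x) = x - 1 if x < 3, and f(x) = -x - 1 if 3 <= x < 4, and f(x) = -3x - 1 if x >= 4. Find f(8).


-25


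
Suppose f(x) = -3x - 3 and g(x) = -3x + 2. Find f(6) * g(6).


f(6) = -21
g(6) = -16
Product = 336

336


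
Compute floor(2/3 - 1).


2/3 = 0.6667
0.6667 - 1 = -0.3333
floor(-0.3333) = -1

-1


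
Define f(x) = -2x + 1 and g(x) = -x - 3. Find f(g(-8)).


g(-8) = 5
f(5) = -9

-9


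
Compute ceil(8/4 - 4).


8/4 = 2
2 - 4 = -2
ceil(-2) = -2

-2


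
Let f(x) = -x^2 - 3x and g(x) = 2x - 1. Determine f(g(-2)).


g(-2) = -5
f(-5) = (-1)*(-5)^2 - 3*(-5) = -10

-10


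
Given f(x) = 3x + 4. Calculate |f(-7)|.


f(-7) = -17
|-17| = 17

17


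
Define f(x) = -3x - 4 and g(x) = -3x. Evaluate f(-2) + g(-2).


f(-2) = 2
g(-2) = 6
Sum = 8

8


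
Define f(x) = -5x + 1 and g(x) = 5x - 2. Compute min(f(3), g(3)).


-14


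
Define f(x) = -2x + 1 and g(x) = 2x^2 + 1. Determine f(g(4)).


-65


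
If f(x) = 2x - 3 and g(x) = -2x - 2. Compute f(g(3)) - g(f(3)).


f(g(3)) = -19
g(f(3)) = -8
Difference = -11

-11


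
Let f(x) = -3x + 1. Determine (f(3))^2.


f(3) = -8
(-8)^2 = 64

64


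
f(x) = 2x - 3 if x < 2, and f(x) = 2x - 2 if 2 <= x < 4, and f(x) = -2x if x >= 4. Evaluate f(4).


-8


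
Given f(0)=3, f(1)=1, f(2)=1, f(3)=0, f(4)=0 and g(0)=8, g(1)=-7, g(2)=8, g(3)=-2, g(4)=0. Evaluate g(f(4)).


f(4) = 0
g(0) = 8

8


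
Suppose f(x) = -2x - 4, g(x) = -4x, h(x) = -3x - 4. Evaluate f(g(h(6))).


h(6) = -22
g(-22) = 88
f(88) = -180

-180


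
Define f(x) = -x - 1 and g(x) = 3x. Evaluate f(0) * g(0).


0


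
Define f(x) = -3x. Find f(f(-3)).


f(-3) = 9
f(9) = -27

-27


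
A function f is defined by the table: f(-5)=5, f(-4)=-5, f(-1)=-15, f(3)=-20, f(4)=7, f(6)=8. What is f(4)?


Reading from the table at x = 4

7


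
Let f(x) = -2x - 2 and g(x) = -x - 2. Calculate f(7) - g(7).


f(7) = -16
g(7) = -9
Difference = -7

-7


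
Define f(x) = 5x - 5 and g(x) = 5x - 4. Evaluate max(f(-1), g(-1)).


f(-1) = -10
g(-1) = -9
max = -9

-9


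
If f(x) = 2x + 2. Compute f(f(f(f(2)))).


f(2) = 6
f(6) = 14
f(14) = 30
f(30) = 62

62


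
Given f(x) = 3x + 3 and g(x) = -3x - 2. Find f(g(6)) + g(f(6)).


f(g(6)) = -57
g(f(6)) = -65
Sum = -122

-122


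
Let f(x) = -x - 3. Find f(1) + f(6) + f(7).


f(1) = -4
f(6) = -9
f(7) = -10
Sum = -23

-23


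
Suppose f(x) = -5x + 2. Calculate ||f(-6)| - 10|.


f(-6) = 32
|32| = 32
|32 - 10| = 22

22


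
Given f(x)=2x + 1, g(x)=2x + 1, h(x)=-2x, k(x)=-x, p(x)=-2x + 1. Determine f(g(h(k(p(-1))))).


27


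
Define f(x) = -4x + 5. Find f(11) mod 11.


f(11) = -39
-39 mod 11 = 5

5


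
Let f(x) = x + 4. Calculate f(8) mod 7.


f(8) = 12
12 mod 7 = 5

5


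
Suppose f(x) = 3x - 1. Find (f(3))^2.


f(3) = 8
(8)^2 = 64

64


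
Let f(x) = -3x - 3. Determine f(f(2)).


f(2) = -9
f(-9) = 24

24


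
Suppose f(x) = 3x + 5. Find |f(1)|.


f(1) = 8
|8| = 8

8


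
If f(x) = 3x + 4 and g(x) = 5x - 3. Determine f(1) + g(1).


9


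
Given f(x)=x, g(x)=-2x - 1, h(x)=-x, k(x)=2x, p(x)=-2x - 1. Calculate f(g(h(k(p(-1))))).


p(-1) = 1
k(1) = 2
h(2) = -2
g(-2) = 3
f(3) = 3

3


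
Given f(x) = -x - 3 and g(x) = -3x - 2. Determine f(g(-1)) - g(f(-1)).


-8


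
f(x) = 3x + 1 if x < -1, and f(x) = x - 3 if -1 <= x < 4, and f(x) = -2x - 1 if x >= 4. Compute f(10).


10 satisfies x >= 4
f(10) = -21

-21


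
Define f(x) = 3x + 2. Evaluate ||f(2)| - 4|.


f(2) = 8
|8| = 8
|8 - 4| = 4

4


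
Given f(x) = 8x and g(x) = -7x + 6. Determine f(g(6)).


g(6) = -36
f(-36) = -288

-288


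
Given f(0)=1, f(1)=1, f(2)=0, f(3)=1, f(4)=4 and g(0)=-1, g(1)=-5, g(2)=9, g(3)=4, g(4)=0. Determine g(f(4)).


0


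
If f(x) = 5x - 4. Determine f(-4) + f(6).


f(-4) = -24
f(6) = 26
Sum = 2

2


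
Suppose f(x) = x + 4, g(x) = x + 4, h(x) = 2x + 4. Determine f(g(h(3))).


h(3) = 10
g(10) = 14
f(14) = 18

18


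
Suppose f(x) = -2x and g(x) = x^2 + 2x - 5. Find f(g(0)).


g(0) = -5
f(-5) = 10

10


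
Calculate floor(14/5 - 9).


14/5 = 2.8
2.8 - 9 = -6.2
floor(-6.2) = -7

-7


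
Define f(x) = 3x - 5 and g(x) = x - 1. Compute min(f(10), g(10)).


9


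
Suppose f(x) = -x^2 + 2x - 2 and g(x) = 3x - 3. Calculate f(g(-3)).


g(-3) = -12
f(-12) = (-1)*(-12)^2 + 2*(-12) - 2 = -170

-170


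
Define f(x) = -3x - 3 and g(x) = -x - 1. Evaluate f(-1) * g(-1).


f(-1) = 0
g(-1) = 0
Product = 0

0


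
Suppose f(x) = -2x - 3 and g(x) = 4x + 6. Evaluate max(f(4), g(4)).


f(4) = -11
g(4) = 22
max = 22

22


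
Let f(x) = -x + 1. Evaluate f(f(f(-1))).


f(-1) = 2
f(2) = -1
f(-1) = 2

2


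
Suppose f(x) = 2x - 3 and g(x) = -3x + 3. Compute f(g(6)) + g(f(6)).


f(g(6)) = -33
g(f(6)) = -24
Sum = -57

-57


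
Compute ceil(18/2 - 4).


5


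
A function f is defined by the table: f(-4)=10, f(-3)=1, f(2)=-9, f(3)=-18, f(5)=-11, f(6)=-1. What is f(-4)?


10


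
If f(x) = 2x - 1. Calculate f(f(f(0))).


-7


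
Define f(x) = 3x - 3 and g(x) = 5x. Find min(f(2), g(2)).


3


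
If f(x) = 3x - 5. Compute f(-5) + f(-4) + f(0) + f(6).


f(-5) = -20
f(-4) = -17
f(0) = -5
f(6) = 13
Sum = -29

-29


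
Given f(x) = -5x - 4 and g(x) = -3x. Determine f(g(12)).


g(12) = -36
f(-36) = 176

176


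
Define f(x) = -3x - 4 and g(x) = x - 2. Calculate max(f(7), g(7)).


f(7) = -25
g(7) = 5
max = 5

5


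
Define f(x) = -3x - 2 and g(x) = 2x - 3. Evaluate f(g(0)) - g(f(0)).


f(g(0)) = 7
g(f(0)) = -7
Difference = 14

14


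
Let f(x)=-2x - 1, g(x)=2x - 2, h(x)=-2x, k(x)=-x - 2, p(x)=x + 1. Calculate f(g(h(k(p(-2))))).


p(-2) = -1
k(-1) = -1
h(-1) = 2
g(2) = 2
f(2) = -5

-5


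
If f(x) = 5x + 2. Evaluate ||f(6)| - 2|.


f(6) = 32
|32| = 32
|32 - 2| = 30

30


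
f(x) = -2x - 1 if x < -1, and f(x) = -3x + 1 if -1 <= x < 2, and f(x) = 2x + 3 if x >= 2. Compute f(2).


2 satisfies x >= 2
f(2) = 7

7


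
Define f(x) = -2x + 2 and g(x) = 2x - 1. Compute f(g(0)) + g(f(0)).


f(g(0)) = 4
g(f(0)) = 3
Sum = 7

7


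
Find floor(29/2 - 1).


29/2 = 14.5
14.5 - 1 = 13.5
floor(13.5) = 13

13


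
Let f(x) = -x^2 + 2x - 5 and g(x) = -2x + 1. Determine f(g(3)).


g(3) = -5
f(-5) = (-1)*(-5)^2 + 2*(-5) - 5 = -40

-40


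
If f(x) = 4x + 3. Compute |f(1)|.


f(1) = 7
|7| = 7

7


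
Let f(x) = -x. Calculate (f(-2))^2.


f(-2) = 2
(2)^2 = 4

4


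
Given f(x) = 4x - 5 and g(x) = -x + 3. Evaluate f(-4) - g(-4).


f(-4) = -21
g(-4) = 7
Difference = -28

-28


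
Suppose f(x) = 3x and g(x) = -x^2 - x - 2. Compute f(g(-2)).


g(-2) = -4
f(-4) = -12

-12


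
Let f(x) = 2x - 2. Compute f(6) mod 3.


f(6) = 10
10 mod 3 = 1

1


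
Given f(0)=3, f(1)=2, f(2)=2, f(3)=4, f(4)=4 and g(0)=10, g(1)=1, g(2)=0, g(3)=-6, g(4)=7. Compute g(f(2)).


f(2) = 2
g(2) = 0

0


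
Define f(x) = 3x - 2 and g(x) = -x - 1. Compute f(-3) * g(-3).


f(-3) = -11
g(-3) = 2
Product = -22

-22


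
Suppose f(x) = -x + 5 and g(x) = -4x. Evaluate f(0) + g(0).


f(0) = 5
g(0) = 0
Sum = 5

5


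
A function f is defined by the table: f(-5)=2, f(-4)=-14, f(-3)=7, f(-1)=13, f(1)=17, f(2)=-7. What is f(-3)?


Reading from the table at x = -3

7


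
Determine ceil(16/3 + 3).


16/3 = 5.3333
5.3333 + 3 = 8.3333
ceil(8.3333) = 9

9


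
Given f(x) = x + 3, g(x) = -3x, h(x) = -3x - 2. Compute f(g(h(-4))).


-27


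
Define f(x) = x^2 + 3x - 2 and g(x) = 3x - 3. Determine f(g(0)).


g(0) = -3
f(-3) = 1*(-3)^2 + 3*(-3) - 2 = -2

-2


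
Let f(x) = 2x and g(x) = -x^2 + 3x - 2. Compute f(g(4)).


g(4) = -6
f(-6) = -12

-12


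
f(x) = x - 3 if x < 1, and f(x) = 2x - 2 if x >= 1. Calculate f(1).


1 satisfies x >= 1
f(1) = 0

0


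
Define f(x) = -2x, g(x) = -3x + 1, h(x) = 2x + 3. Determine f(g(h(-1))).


h(-1) = 1
g(1) = -2
f(-2) = 4

4


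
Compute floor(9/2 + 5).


9/2 = 4.5
4.5 + 5 = 9.5
floor(9.5) = 9

9


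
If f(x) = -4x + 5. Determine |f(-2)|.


13


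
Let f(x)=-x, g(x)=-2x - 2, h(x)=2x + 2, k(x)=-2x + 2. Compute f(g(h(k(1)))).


k(1) = 0
h(0) = 2
g(2) = -6
f(-6) = 6

6


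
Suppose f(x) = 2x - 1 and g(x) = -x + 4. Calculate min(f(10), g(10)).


f(10) = 19
g(10) = -6
min = -6

-6


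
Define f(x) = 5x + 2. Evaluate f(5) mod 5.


f(5) = 27
27 mod 5 = 2

2


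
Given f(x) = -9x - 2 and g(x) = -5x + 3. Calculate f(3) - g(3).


f(3) = -29
g(3) = -12
Difference = -17

-17


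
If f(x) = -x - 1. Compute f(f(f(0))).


f(0) = -1
f(-1) = 0
f(0) = -1

-1


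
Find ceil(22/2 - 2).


9


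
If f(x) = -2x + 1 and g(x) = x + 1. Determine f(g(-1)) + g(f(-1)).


5


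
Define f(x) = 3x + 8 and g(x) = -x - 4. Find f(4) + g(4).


f(4) = 20
g(4) = -8
Sum = 12

12


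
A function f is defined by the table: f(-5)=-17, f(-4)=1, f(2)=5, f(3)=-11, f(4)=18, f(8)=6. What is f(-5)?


Reading from the table at x = -5

-17


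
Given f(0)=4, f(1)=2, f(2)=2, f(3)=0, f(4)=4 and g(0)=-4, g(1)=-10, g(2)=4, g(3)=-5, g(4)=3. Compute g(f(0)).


f(0) = 4
g(4) = 3

3


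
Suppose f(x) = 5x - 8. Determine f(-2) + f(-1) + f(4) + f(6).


f(-2) = -18
f(-1) = -13
f(4) = 12
f(6) = 22
Sum = 3

3


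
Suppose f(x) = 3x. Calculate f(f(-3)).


f(-3) = -9
f(-9) = -27

-27


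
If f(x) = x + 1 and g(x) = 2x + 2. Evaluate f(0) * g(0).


f(0) = 1
g(0) = 2
Product = 2

2


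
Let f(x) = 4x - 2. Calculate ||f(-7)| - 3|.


f(-7) = -30
|-30| = 30
|30 - 3| = 27

27


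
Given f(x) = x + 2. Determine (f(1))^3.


27


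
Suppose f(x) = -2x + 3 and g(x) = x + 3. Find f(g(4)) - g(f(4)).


f(g(4)) = -11
g(f(4)) = -2
Difference = -9

-9


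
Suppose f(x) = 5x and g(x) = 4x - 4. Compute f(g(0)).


g(0) = -4
f(-4) = -20

-20


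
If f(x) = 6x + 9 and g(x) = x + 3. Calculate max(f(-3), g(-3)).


0


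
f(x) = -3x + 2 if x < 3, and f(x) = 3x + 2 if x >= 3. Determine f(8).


26


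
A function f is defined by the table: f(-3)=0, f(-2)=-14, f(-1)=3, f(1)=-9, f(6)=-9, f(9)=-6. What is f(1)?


Reading from the table at x = 1

-9


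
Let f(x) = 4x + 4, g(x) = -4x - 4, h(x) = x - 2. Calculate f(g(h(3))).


h(3) = 1
g(1) = -8
f(-8) = -28

-28


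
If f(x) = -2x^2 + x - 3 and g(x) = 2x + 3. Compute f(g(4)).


-234


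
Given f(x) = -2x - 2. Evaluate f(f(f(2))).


f(2) = -6
f(-6) = 10
f(10) = -22

-22


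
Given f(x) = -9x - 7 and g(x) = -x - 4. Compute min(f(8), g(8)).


f(8) = -79
g(8) = -12
min = -79

-79


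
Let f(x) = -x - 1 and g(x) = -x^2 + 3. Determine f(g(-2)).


g(-2) = -1
f(-1) = 0

0


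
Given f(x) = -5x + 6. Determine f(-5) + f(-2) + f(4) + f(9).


f(-5) = 31
f(-2) = 16
f(4) = -14
f(9) = -39
Sum = -6

-6


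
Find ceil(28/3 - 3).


28/3 = 9.3333
9.3333 - 3 = 6.3333
ceil(6.3333) = 7

7


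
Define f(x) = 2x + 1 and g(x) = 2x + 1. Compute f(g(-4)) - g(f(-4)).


f(g(-4)) = -13
g(f(-4)) = -13
Difference = 0

0


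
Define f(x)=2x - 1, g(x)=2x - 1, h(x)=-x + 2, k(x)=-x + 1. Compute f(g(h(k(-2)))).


-7


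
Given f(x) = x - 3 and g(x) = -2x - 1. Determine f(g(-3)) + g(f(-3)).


f(g(-3)) = 2
g(f(-3)) = 11
Sum = 13

13


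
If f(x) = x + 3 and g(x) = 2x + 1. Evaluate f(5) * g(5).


f(5) = 8
g(5) = 11
Product = 88

88


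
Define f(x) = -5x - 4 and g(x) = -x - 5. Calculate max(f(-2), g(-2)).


6


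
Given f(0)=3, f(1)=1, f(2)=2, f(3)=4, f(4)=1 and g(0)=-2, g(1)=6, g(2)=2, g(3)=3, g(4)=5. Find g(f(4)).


6


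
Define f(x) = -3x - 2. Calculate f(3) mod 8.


f(3) = -11
-11 mod 8 = 5

5


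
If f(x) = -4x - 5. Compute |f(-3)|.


7


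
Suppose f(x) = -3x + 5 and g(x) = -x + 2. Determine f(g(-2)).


g(-2) = 4
f(4) = -7

-7


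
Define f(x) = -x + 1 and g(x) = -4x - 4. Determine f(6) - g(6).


f(6) = -5
g(6) = -28
Difference = 23

23


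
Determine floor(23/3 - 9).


23/3 = 7.6667
7.6667 - 9 = -1.3333
floor(-1.3333) = -2

-2


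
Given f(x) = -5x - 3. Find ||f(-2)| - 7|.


f(-2) = 7
|7| = 7
|7 - 7| = 0

0


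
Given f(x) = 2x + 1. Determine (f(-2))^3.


f(-2) = -3
(-3)^3 = -27

-27


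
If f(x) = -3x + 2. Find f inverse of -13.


Solve -3x + 2 = -13
x = (-13 - 2) / (-3) = 5

5


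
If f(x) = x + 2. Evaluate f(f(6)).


f(6) = 8
f(8) = 10

10


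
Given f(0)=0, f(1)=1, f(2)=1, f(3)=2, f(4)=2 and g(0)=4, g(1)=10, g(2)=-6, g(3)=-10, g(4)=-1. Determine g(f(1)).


f(1) = 1
g(1) = 10

10


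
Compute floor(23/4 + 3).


23/4 = 5.75
5.75 + 3 = 8.75
floor(8.75) = 8

8


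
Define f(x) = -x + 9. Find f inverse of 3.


6


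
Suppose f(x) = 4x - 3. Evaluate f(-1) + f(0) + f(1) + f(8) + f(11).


f(-1) = -7
f(0) = -3
f(1) = 1
f(8) = 29
f(11) = 41
Sum = 61

61


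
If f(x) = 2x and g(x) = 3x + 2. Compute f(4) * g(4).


f(4) = 8
g(4) = 14
Product = 112

112


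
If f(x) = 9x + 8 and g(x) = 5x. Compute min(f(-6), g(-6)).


f(-6) = -46
g(-6) = -30
min = -46

-46


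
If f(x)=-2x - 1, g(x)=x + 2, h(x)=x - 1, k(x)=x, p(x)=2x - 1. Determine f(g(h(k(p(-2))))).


p(-2) = -5
k(-5) = -5
h(-5) = -6
g(-6) = -4
f(-4) = 7

7


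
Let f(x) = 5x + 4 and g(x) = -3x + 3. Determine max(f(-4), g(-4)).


f(-4) = -16
g(-4) = 15
max = 15

15


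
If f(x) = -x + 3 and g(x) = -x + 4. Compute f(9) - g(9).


f(9) = -6
g(9) = -5
Difference = -1

-1


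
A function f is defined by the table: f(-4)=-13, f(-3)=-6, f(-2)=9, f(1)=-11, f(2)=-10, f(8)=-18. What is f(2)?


Reading from the table at x = 2

-10


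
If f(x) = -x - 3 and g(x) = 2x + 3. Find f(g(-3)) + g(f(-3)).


f(g(-3)) = 0
g(f(-3)) = 3
Sum = 3

3


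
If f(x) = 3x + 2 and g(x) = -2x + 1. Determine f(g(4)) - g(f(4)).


f(g(4)) = -19
g(f(4)) = -27
Difference = 8

8


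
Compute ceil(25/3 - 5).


25/3 = 8.3333
8.3333 - 5 = 3.3333
ceil(3.3333) = 4

4


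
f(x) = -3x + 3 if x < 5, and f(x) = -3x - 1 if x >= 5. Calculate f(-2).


-2 satisfies x < 5
f(-2) = 9

9


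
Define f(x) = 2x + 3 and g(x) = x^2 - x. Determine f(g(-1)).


7


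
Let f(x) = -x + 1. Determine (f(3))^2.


f(3) = -2
(-2)^2 = 4

4


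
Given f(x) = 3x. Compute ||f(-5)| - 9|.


f(-5) = -15
|-15| = 15
|15 - 9| = 6

6


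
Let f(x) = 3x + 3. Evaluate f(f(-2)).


f(-2) = -3
f(-3) = -6

-6


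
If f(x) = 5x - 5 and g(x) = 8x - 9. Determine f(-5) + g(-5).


f(-5) = -30
g(-5) = -49
Sum = -79

-79


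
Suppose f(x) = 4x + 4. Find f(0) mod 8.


f(0) = 4
4 mod 8 = 4

4


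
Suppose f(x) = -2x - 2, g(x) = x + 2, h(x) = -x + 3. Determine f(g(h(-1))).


h(-1) = 4
g(4) = 6
f(6) = -14

-14


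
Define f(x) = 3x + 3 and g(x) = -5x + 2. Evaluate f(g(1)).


g(1) = -3
f(-3) = -6

-6


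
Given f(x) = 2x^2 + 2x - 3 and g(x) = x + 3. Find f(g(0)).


21


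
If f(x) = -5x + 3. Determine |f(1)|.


f(1) = -2
|-2| = 2

2


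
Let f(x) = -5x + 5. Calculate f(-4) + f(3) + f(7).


f(-4) = 25
f(3) = -10
f(7) = -30
Sum = -15

-15


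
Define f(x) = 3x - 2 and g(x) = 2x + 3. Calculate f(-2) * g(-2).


f(-2) = -8
g(-2) = -1
Product = 8

8


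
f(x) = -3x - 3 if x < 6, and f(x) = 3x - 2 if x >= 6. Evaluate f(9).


9 satisfies x >= 6
f(9) = 25

25


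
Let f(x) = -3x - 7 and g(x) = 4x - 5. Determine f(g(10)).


g(10) = 35
f(35) = -112

-112


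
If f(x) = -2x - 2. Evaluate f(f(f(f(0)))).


10


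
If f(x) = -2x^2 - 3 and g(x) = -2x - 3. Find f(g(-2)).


g(-2) = 1
f(1) = (-2)*(1)^2 - 3 = -5

-5


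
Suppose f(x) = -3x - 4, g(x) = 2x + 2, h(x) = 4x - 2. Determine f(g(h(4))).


h(4) = 14
g(14) = 30
f(30) = -94

-94


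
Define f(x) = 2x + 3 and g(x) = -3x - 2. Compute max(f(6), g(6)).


f(6) = 15
g(6) = -20
max = 15

15


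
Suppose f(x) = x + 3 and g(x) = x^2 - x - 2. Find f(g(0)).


g(0) = -2
f(-2) = 1

1


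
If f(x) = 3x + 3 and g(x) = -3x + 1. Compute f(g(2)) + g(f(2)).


f(g(2)) = -12
g(f(2)) = -26
Sum = -38

-38


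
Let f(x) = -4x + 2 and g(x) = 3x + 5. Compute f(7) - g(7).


f(7) = -26
g(7) = 26
Difference = -52

-52


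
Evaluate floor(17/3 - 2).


17/3 = 5.6667
5.6667 - 2 = 3.6667
floor(3.6667) = 3

3


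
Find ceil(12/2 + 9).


12/2 = 6
6 + 9 = 15
ceil(15) = 15

15


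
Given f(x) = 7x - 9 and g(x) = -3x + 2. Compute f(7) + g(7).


f(7) = 40
g(7) = -19
Sum = 21

21


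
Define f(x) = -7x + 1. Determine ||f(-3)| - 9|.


f(-3) = 22
|22| = 22
|22 - 9| = 13

13


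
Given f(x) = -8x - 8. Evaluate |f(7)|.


f(7) = -64
|-64| = 64

64


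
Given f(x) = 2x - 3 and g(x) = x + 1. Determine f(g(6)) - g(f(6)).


f(g(6)) = 11
g(f(6)) = 10
Difference = 1

1


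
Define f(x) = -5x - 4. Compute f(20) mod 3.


f(20) = -104
-104 mod 3 = 1

1


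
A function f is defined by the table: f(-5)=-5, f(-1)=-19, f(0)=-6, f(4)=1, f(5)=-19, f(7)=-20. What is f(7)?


Reading from the table at x = 7

-20


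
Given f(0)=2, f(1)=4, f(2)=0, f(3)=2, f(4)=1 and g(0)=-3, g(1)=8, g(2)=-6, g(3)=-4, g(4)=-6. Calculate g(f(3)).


-6


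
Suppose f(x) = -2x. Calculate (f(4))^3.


f(4) = -8
(-8)^3 = -512

-512


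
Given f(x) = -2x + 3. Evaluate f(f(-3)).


f(-3) = 9
f(9) = -15

-15


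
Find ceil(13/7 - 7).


13/7 = 1.8571
1.8571 - 7 = -5.1429
ceil(-5.1429) = -5

-5


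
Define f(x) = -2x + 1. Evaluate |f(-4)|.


f(-4) = 9
|9| = 9

9


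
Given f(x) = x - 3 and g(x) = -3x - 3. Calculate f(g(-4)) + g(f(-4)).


f(g(-4)) = 6
g(f(-4)) = 18
Sum = 24

24


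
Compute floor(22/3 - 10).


-3


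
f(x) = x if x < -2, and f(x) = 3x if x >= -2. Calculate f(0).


0


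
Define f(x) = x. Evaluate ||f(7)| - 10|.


f(7) = 7
|7| = 7
|7 - 10| = 3

3


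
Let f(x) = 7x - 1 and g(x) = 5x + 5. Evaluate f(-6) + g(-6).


f(-6) = -43
g(-6) = -25
Sum = -68

-68


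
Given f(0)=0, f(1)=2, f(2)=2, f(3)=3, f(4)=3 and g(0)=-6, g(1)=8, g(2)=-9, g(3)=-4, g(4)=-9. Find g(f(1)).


f(1) = 2
g(2) = -9

-9


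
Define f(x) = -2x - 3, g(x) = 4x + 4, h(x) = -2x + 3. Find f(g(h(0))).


h(0) = 3
g(3) = 16
f(16) = -35

-35


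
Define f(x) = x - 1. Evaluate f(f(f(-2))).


f(-2) = -3
f(-3) = -4
f(-4) = -5

-5


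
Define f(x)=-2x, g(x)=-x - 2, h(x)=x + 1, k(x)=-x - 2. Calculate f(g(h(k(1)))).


k(1) = -3
h(-3) = -2
g(-2) = 0
f(0) = 0

0


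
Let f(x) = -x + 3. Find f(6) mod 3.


f(6) = -3
-3 mod 3 = 0

0


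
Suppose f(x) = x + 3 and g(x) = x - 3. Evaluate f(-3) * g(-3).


f(-3) = 0
g(-3) = -6
Product = 0

0


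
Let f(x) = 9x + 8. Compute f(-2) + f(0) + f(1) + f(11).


f(-2) = -10
f(0) = 8
f(1) = 17
f(11) = 107
Sum = 122

122


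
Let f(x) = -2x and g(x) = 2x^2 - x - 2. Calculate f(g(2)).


g(2) = 4
f(4) = -8

-8


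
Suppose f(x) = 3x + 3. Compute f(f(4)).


48


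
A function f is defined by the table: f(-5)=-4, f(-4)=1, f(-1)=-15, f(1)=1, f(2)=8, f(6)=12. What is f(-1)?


-15


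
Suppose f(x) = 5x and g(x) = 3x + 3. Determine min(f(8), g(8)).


f(8) = 40
g(8) = 27
min = 27

27


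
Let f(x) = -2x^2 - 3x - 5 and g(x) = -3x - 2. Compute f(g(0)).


g(0) = -2
f(-2) = (-2)*(-2)^2 - 3*(-2) - 5 = -7

-7


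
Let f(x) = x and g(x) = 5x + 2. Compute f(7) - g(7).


f(7) = 7
g(7) = 37
Difference = -30

-30


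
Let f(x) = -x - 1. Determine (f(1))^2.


f(1) = -2
(-2)^2 = 4

4


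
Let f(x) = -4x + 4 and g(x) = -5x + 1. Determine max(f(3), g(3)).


f(3) = -8
g(3) = -14
max = -8

-8


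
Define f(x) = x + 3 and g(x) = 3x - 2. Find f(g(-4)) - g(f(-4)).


f(g(-4)) = -11
g(f(-4)) = -5
Difference = -6

-6


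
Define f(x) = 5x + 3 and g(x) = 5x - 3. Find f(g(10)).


g(10) = 47
f(47) = 238

238


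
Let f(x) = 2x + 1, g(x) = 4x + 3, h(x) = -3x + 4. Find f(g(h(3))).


h(3) = -5
g(-5) = -17
f(-17) = -33

-33


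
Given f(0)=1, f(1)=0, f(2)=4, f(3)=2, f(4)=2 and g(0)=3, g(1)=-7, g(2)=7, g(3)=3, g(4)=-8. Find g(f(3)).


f(3) = 2
g(2) = 7

7


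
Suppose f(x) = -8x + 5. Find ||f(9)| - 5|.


f(9) = -67
|-67| = 67
|67 - 5| = 62

62


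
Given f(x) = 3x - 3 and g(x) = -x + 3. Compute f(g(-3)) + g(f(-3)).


f(g(-3)) = 15
g(f(-3)) = 15
Sum = 30

30


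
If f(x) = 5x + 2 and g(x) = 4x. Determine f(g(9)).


g(9) = 36
f(36) = 182

182


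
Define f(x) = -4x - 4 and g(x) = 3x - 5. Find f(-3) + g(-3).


-6


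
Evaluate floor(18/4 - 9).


18/4 = 4.5
4.5 - 9 = -4.5
floor(-4.5) = -5

-5


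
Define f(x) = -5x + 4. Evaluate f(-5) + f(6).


f(-5) = 29
f(6) = -26
Sum = 3

3


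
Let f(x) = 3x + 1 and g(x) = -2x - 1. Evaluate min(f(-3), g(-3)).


f(-3) = -8
g(-3) = 5
min = -8

-8


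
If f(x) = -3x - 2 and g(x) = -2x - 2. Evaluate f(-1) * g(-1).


f(-1) = 1
g(-1) = 0
Product = 0

0


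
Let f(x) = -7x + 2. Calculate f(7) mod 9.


f(7) = -47
-47 mod 9 = 7

7


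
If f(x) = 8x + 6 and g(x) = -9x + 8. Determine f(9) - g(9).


f(9) = 78
g(9) = -73
Difference = 151

151


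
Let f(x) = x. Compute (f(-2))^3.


f(-2) = -2
(-2)^3 = -8

-8


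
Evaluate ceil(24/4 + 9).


24/4 = 6
6 + 9 = 15
ceil(15) = 15

15


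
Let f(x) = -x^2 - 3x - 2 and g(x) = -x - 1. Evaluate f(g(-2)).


g(-2) = 1
f(1) = (-1)*(1)^2 - 3*(1) - 2 = -6

-6


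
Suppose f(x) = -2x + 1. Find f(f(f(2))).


f(2) = -3
f(-3) = 7
f(7) = -13

-13


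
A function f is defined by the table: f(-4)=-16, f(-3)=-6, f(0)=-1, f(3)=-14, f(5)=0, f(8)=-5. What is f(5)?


Reading from the table at x = 5

0


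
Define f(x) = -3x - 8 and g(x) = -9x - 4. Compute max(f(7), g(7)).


f(7) = -29
g(7) = -67
max = -29

-29


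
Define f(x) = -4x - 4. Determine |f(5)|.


f(5) = -24
|-24| = 24

24


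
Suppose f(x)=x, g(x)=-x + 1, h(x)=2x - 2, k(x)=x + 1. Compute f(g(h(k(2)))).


-3


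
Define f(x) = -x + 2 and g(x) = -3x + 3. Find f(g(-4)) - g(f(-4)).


f(g(-4)) = -13
g(f(-4)) = -15
Difference = 2

2


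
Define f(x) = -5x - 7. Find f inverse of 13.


Solve -5x - 7 = 13
x = (13 + 7) / (-5) = -4

-4


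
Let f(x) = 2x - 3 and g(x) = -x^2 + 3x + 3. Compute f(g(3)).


g(3) = 3
f(3) = 3

3


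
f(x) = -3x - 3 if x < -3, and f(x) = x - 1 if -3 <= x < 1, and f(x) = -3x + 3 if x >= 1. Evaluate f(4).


4 satisfies x >= 1
f(4) = -9

-9


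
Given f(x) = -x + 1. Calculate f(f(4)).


f(4) = -3
f(-3) = 4

4


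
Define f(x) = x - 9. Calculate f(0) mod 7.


f(0) = -9
-9 mod 7 = 5

5


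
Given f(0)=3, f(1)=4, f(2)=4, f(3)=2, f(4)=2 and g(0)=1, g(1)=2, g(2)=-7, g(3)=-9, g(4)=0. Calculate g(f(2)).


f(2) = 4
g(4) = 0

0


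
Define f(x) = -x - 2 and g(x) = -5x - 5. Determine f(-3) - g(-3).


-9


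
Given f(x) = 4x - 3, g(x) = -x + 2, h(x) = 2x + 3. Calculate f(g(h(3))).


h(3) = 9
g(9) = -7
f(-7) = -31

-31


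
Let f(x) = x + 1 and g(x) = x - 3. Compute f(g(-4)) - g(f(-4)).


f(g(-4)) = -6
g(f(-4)) = -6
Difference = 0

0


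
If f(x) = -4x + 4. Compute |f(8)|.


f(8) = -28
|-28| = 28

28


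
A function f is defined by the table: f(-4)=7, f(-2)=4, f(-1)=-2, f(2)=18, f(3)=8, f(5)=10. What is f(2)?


Reading from the table at x = 2

18


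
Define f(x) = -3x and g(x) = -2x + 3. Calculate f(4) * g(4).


60


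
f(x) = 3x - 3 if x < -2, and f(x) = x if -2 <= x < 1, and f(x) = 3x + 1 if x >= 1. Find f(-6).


-6 satisfies x < -2
f(-6) = -21

-21


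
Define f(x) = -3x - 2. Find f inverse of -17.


Solve -3x - 2 = -17
x = (-17 + 2) / (-3) = 5

5


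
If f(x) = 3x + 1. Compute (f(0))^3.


1


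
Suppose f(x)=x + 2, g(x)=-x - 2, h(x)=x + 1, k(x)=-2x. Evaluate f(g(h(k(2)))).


k(2) = -4
h(-4) = -3
g(-3) = 1
f(1) = 3

3


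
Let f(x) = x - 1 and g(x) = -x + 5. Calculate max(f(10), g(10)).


f(10) = 9
g(10) = -5
max = 9

9


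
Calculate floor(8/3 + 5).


8/3 = 2.6667
2.6667 + 5 = 7.6667
floor(7.6667) = 7

7


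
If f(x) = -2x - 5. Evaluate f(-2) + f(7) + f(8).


f(-2) = -1
f(7) = -19
f(8) = -21
Sum = -41

-41


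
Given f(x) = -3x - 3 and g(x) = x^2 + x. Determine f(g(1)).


g(1) = 2
f(2) = -9

-9


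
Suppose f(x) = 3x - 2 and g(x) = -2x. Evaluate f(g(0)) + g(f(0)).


f(g(0)) = -2
g(f(0)) = 4
Sum = 2

2


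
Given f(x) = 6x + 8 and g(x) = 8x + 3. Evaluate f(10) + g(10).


151


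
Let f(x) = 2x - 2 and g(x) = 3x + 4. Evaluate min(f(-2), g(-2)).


-6


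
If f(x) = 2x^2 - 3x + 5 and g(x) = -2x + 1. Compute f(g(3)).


g(3) = -5
f(-5) = 2*(-5)^2 - 3*(-5) + 5 = 70

70


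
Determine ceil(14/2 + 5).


14/2 = 7
7 + 5 = 12
ceil(12) = 12

12


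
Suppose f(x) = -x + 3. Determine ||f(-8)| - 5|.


6


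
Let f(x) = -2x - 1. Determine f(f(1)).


f(1) = -3
f(-3) = 5

5


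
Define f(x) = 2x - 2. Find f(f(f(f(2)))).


2


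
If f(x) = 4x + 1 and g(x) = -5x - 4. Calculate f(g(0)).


g(0) = -4
f(-4) = -15

-15


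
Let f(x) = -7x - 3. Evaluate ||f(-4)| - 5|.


f(-4) = 25
|25| = 25
|25 - 5| = 20

20


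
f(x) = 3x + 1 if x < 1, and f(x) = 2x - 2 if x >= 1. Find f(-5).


-5 satisfies x < 1
f(-5) = -14

-14


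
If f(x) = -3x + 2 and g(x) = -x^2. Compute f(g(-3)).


29


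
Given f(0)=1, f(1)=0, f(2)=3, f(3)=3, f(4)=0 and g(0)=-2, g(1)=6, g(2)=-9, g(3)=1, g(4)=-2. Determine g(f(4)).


f(4) = 0
g(0) = -2

-2


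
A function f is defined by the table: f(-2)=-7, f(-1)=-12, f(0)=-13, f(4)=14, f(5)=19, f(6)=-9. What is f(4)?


Reading from the table at x = 4

14


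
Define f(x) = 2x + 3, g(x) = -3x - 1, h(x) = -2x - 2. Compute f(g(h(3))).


h(3) = -8
g(-8) = 23
f(23) = 49

49


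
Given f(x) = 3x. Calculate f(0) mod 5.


f(0) = 0
0 mod 5 = 0

0


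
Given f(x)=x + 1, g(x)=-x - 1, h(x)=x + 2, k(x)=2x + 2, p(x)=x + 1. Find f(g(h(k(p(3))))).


p(3) = 4
k(4) = 10
h(10) = 12
g(12) = -13
f(-13) = -12

-12


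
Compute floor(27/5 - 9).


27/5 = 5.4
5.4 - 9 = -3.6
floor(-3.6) = -4

-4


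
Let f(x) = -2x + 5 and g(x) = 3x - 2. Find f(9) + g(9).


12


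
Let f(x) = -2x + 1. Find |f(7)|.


f(7) = -13
|-13| = 13

13


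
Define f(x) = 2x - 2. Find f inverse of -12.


Solve 2x - 2 = -12
x = (-12 + 2) / 2 = -5

-5


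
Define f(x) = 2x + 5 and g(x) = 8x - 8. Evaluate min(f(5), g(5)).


f(5) = 15
g(5) = 32
min = 15

15


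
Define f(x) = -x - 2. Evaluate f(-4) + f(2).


f(-4) = 2
f(2) = -4
Sum = -2

-2


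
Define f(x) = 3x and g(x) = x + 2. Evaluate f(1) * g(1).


9


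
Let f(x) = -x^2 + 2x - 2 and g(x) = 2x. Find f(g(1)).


g(1) = 2
f(2) = (-1)*(2)^2 + 2*(2) - 2 = -2

-2


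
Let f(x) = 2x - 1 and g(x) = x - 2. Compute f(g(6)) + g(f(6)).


16


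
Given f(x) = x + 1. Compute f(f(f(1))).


f(1) = 2
f(2) = 3
f(3) = 4

4


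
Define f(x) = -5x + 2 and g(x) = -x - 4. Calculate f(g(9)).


67


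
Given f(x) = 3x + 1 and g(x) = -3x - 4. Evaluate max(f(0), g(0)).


1


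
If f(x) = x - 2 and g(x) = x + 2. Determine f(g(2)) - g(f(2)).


f(g(2)) = 2
g(f(2)) = 2
Difference = 0

0


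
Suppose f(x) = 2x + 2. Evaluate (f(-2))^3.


f(-2) = -2
(-2)^3 = -8

-8


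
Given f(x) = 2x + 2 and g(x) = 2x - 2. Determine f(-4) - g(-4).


f(-4) = -6
g(-4) = -10
Difference = 4

4


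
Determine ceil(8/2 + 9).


13


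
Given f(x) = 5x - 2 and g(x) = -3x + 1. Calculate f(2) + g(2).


f(2) = 8
g(2) = -5
Sum = 3

3


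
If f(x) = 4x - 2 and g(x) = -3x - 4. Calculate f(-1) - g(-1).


-5


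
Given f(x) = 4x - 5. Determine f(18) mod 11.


f(18) = 67
67 mod 11 = 1

1


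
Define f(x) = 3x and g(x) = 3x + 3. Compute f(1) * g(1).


f(1) = 3
g(1) = 6
Product = 18

18


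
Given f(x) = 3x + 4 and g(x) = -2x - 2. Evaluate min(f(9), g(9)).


f(9) = 31
g(9) = -20
min = -20

-20


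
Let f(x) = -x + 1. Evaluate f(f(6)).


6


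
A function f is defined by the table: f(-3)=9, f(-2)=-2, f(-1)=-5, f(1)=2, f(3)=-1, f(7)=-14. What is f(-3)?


Reading from the table at x = -3

9


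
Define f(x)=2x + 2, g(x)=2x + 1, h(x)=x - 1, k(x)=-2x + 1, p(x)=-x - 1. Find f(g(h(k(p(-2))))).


p(-2) = 1
k(1) = -1
h(-1) = -2
g(-2) = -3
f(-3) = -4

-4


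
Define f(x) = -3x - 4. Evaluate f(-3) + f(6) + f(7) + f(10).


f(-3) = 5
f(6) = -22
f(7) = -25
f(10) = -34
Sum = -76

-76


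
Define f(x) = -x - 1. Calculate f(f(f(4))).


f(4) = -5
f(-5) = 4
f(4) = -5

-5


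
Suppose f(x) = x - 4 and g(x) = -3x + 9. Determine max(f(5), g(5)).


f(5) = 1
g(5) = -6
max = 1

1


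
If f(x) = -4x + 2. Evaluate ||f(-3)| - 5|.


f(-3) = 14
|14| = 14
|14 - 5| = 9

9


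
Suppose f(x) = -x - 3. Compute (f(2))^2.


f(2) = -5
(-5)^2 = 25

25


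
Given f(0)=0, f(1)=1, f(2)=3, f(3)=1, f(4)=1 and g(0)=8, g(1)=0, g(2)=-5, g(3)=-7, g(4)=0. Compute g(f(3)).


f(3) = 1
g(1) = 0

0


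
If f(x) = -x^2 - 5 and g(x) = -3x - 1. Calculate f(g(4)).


g(4) = -13
f(-13) = (-1)*(-13)^2 - 5 = -174

-174


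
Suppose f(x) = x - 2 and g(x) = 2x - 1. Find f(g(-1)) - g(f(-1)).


f(g(-1)) = -5
g(f(-1)) = -7
Difference = 2

2


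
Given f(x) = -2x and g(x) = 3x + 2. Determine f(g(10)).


g(10) = 32
f(32) = -64

-64


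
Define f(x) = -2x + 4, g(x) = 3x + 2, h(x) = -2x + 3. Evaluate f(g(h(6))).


h(6) = -9
g(-9) = -25
f(-25) = 54

54


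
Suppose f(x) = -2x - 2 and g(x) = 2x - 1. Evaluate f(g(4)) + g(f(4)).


f(g(4)) = -16
g(f(4)) = -21
Sum = -37

-37


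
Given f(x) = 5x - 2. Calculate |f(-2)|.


f(-2) = -12
|-12| = 12

12


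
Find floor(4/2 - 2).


0


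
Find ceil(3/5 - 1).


0


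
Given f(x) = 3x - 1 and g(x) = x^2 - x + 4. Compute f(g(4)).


g(4) = 16
f(16) = 47

47


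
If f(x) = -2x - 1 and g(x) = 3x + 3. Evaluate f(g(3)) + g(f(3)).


f(g(3)) = -25
g(f(3)) = -18
Sum = -43

-43


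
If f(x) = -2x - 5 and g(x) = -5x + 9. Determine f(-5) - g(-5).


f(-5) = 5
g(-5) = 34
Difference = -29

-29
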